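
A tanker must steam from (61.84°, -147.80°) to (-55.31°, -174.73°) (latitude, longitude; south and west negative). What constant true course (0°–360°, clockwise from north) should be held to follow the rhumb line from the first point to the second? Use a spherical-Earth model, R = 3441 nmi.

Meridional parts: M(φ₁)=+1.3831, M(φ₂)=-1.1637 → ΔM = -2.5468;  Δλ = -0.4700 rad
tan C = Δλ / ΔM = +0.1846 → C = 190.46°

190.5°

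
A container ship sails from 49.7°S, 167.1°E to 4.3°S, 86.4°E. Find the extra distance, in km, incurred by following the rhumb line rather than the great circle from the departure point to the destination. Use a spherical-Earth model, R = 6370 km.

Great circle: cos σ = sin φ₁ sin φ₂ + cos φ₁ cos φ₂ cos Δλ,  σ = 1.4087 rad → d_gc = 8973.3 km
Rhumb line: Δψ = +0.9274, q = Δφ/Δψ = 0.8544, d_rh = R√(Δφ²+q²Δλ²) = 9178.0 km
Excess = 9178.0 − 8973.3 = 204.7 ≈ 205 km

205 km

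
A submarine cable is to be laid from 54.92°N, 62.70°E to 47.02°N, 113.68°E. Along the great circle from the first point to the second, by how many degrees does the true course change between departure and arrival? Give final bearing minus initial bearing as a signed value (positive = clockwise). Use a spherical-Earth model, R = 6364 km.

+40.7°

Initial bearing θ₁ = atan2(sin Δλ cos φ₂, cos φ₁ sin φ₂ − sin φ₁ cos φ₂ cos Δλ) = 82.56°
Final bearing θ₂ = (initial bearing from the destination back to the start) + 180° = 123.29°
Δθ = θ₂ − θ₁ = +40.7°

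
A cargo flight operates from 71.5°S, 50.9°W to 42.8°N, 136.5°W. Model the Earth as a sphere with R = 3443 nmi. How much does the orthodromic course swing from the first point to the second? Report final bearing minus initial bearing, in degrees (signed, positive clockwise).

+45.9°

Initial bearing θ₁ = atan2(sin Δλ cos φ₂, cos φ₁ sin φ₂ − sin φ₁ cos φ₂ cos Δλ) = 290.19°
Final bearing θ₂ = (initial bearing from the destination back to the start) + 180° = 336.05°
Δθ = θ₂ − θ₁ = +45.9°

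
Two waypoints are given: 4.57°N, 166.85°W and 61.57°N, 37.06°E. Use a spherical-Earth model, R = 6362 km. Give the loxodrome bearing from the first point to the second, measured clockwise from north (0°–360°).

295.4°

Δψ = ln[tan(π/4+φ₂/2)/tan(π/4+φ₁/2)] = +1.2933
Δλ = -2.7243 rad (taken the short way round)
course = atan2(Δλ, Δψ) = 295.39°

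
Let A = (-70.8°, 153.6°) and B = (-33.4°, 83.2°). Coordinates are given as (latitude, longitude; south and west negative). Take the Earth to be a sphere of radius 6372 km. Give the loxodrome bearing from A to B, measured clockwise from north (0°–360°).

Δψ = ln[tan(π/4+φ₂/2)/tan(π/4+φ₁/2)] = +1.1580
Δλ = -1.2287 rad (taken the short way round)
course = atan2(Δλ, Δψ) = 313.30°

313.3°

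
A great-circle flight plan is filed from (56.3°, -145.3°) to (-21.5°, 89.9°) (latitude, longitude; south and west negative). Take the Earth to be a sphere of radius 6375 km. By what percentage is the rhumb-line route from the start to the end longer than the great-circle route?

4.5%

Great circle: σ = 2.2137 rad → d_gc = Rσ = 14112.4 km
Rhumb: Δφ = -1.3579, Δλ = -2.1782, Δψ = -1.5788, q = Δφ/Δψ = 0.8600 → d_rh = R√(Δφ²+q²Δλ²) = 14749.8 km
Excess = (14749.8 − 14112.4) / 14112.4 = 637.4 / 14112.4 = 4.52% ≈ 4.5%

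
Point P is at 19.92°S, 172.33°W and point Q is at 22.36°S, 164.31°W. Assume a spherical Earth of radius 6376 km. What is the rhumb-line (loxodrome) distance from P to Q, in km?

876 km

Δψ = ln[tan(π/4+φ₂/2)/tan(π/4+φ₁/2)] = -0.0457;  Δφ = -0.0426 rad,  Δλ = +0.1400 rad
q = Δφ/Δψ = 0.9326
d = R·√(Δφ² + q²Δλ²) = 6376·0.13731 = 876 km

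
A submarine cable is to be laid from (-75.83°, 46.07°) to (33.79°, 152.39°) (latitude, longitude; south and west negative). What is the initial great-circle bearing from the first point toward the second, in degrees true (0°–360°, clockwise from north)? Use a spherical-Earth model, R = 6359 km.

θ = atan2( sin Δλ·cos φ₂ ,  cos φ₁ sin φ₂ − sin φ₁ cos φ₂ cos Δλ )
  = atan2(+0.7976, -0.0903) = 96.46°

96.5°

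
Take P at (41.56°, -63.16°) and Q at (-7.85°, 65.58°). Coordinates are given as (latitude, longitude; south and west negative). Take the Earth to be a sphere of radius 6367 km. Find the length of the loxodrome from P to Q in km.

Rhumb course C = atan2(Δλ, Δψ) with Δψ = ln[tan(π/4+φ₂/2)/tan(π/4+φ₁/2)] = -0.9363, Δλ = +2.2469 → C = 112.62°
d = R·|Δφ| / |cos C| = 6367·0.86237 / 0.38464 = 14275 km

14275 km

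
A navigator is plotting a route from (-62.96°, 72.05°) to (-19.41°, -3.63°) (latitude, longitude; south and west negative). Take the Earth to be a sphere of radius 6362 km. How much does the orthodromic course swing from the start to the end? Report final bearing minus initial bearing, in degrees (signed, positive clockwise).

Initial bearing θ₁ = atan2(sin Δλ cos φ₂, cos φ₁ sin φ₂ − sin φ₁ cos φ₂ cos Δλ) = 273.55°
Final bearing θ₂ = (initial bearing from the destination back to the start) + 180° = 331.24°
Δθ = θ₂ − θ₁ = +57.7°

+57.7°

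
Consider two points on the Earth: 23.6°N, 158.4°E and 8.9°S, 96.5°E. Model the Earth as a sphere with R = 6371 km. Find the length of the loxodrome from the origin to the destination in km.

7640 km

Rhumb course C = atan2(Δλ, Δψ) with Δψ = ln[tan(π/4+φ₂/2)/tan(π/4+φ₁/2)] = -0.5800, Δλ = -1.0804 → C = 241.77°
d = R·|Δφ| / |cos C| = 6371·0.56723 / 0.47302 = 7640 km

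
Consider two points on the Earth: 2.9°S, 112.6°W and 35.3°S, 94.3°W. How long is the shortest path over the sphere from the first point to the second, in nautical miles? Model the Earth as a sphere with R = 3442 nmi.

cos σ = sin φ₁ sin φ₂ + cos φ₁ cos φ₂ cos Δλ
      = sin(-2.90°)sin(-35.30°) + cos(-2.90°)cos(-35.30°)cos(18.30°) = 0.8031
σ = 36.572° → d = Rσ = 3442·0.63831 = 2197 nmi

2197 nmi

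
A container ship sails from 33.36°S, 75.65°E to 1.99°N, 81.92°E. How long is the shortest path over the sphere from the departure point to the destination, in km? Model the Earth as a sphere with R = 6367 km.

cos σ = sin φ₁ sin φ₂ + cos φ₁ cos φ₂ cos Δλ
      = sin(-33.36°)sin(1.99°) + cos(-33.36°)cos(1.99°)cos(6.27°) = 0.8106
σ = 35.842° → d = Rσ = 6367·0.62555 = 3983 km

3983 km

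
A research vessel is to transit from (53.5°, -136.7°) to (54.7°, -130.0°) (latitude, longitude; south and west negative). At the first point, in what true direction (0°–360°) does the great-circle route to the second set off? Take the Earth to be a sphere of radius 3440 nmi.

N = sin Δλ·cos φ₂ = +0.0674;  D = cos φ₁ sin φ₂ − sin φ₁ cos φ₂ cos Δλ = +0.0241
initial course = atan2(N, D) = 70.32°

70.3°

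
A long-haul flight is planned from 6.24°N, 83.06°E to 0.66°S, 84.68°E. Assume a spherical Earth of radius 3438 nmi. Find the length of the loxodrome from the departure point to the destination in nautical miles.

425 nmi

Rhumb course C = atan2(Δλ, Δψ) with Δψ = ln[tan(π/4+φ₂/2)/tan(π/4+φ₁/2)] = -0.1206, Δλ = +0.0283 → C = 166.81°
d = R·|Δφ| / |cos C| = 3438·0.12043 / 0.97362 = 425 nmi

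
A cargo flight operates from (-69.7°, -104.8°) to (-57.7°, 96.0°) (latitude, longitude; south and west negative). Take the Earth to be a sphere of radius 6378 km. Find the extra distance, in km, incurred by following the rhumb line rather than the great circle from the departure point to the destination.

Great circle: cos σ = sin φ₁ sin φ₂ + cos φ₁ cos φ₂ cos Δλ,  σ = 0.9027 rad → d_gc = 5757.7 km
Rhumb line: Δψ = +0.4809, q = Δφ/Δψ = 0.4355, d_rh = R√(Δφ²+q²Δλ²) = 7832.9 km
Excess = 7832.9 − 5757.7 = 2075.2 ≈ 2075 km

2075 km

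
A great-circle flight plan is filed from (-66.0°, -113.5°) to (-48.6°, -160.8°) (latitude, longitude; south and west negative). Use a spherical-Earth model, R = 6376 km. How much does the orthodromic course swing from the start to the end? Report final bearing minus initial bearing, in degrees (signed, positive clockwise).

At departure: θ₁ = atan2(sin Δλ cos φ₂, cos φ₁ sin φ₂ − sin φ₁ cos φ₂ cos Δλ) = 282.15°
At arrival: θ₂ = atan2(sin Δλ cos φ₁, −cos φ₂ sin φ₁ + sin φ₂ cos φ₁ cos Δλ) = 323.04°
Δθ = θ₂ − θ₁ = +40.9°

+40.9°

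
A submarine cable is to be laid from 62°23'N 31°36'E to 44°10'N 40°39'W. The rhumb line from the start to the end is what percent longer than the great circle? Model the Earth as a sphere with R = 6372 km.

Great circle: σ = 0.7688 rad → d_gc = Rσ = 4898.9 km
Rhumb: Δφ = -0.3179, Δλ = -1.2610, Δψ = -0.5424, q = Δφ/Δψ = 0.5862 → d_rh = R√(Δφ²+q²Δλ²) = 5127.4 km
Excess = (5127.4 − 4898.9) / 4898.9 = 228.5 / 4898.9 = 4.66% ≈ 4.7%

4.7%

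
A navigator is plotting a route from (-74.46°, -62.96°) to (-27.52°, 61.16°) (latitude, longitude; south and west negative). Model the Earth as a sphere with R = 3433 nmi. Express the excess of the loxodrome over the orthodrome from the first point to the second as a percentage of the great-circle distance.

Great circle: σ = 1.2536 rad → d_gc = Rσ = 4303.7 nmi
Rhumb: Δφ = +0.8193, Δλ = +2.1663, Δψ = +1.4919, q = Δφ/Δψ = 0.5491 → d_rh = R√(Δφ²+q²Δλ²) = 4958.7 nmi
Excess = (4958.7 − 4303.7) / 4303.7 = 655.0 / 4303.7 = 15.22% ≈ 15.2%

15.2%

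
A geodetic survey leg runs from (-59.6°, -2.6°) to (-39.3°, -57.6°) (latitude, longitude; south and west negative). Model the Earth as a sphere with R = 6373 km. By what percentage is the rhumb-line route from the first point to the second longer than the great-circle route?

Great circle: σ = 0.6905 rad → d_gc = Rσ = 4400.8 km
Rhumb: Δφ = +0.3543, Δλ = -0.9599, Δψ = +0.5560, q = Δφ/Δψ = 0.6372 → d_rh = R√(Δφ²+q²Δλ²) = 4504.8 km
Excess = (4504.8 − 4400.8) / 4400.8 = 104.0 / 4400.8 = 2.36% ≈ 2.4%

2.4%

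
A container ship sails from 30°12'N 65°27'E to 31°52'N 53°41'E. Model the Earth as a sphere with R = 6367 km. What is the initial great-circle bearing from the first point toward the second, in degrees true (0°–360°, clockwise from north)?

282.4°

θ = atan2( sin Δλ·cos φ₂ ,  cos φ₁ sin φ₂ − sin φ₁ cos φ₂ cos Δλ )
  = atan2(-0.1732, +0.0381) = 282.39°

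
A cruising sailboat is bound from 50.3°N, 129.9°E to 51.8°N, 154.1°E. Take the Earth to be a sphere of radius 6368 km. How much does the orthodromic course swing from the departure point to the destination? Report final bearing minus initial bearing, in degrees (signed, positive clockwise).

Initial bearing θ₁ = atan2(sin Δλ cos φ₂, cos φ₁ sin φ₂ − sin φ₁ cos φ₂ cos Δλ) = 74.99°
Final bearing θ₂ = (initial bearing from the destination back to the start) + 180° = 93.92°
Δθ = θ₂ − θ₁ = +18.9°

+18.9°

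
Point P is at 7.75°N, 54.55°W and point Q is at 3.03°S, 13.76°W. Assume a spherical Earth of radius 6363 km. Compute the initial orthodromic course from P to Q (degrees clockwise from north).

N = sin Δλ·cos φ₂ = +0.6524;  D = cos φ₁ sin φ₂ − sin φ₁ cos φ₂ cos Δλ = -0.1543
initial course = atan2(N, D) = 103.31°

103.3°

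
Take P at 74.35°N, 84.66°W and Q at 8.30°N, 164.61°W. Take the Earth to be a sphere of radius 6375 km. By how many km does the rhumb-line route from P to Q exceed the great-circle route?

401 km

Great circle: cos σ = sin φ₁ sin φ₂ + cos φ₁ cos φ₂ cos Δλ,  σ = 1.3841 rad → d_gc = 8823.8 km
Rhumb line: Δψ = -1.8393, q = Δφ/Δψ = 0.6268, d_rh = R√(Δφ²+q²Δλ²) = 9224.6 km
Excess = 9224.6 − 8823.8 = 400.8 ≈ 401 km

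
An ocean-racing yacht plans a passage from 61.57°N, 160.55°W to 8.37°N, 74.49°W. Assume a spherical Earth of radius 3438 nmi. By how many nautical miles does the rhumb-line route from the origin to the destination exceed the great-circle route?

200 nmi

Great circle: cos σ = sin φ₁ sin φ₂ + cos φ₁ cos φ₂ cos Δλ,  σ = 1.4097 rad → d_gc = 4846.64 nmi
Rhumb line: Δψ = -1.2265, q = Δφ/Δψ = 0.7570, d_rh = R√(Δφ²+q²Δλ²) = 5047.11 nmi
Excess = 5047.11 − 4846.64 = 200.47 ≈ 200 nmi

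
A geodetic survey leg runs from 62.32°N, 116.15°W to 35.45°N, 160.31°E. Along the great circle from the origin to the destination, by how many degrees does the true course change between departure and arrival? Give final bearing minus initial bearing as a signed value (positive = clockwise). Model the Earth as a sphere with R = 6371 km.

-69.4°

At departure: θ₁ = atan2(sin Δλ cos φ₂, cos φ₁ sin φ₂ − sin φ₁ cos φ₂ cos Δλ) = 283.09°
At arrival: θ₂ = atan2(sin Δλ cos φ₁, −cos φ₂ sin φ₁ + sin φ₂ cos φ₁ cos Δλ) = 213.74°
Δθ = θ₂ − θ₁ = -69.4°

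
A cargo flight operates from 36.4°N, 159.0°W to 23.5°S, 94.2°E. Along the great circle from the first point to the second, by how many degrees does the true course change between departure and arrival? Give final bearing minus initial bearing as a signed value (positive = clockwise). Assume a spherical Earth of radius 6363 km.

-19.8°

Initial bearing θ₁ = atan2(sin Δλ cos φ₂, cos φ₁ sin φ₂ − sin φ₁ cos φ₂ cos Δλ) = 259.44°
Final bearing θ₂ = (initial bearing from the destination back to the start) + 180° = 239.64°
Δθ = θ₂ − θ₁ = -19.8°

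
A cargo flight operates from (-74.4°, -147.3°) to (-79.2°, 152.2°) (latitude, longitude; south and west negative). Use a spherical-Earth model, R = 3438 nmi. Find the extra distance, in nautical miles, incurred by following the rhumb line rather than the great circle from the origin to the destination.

38 nmi

Great circle: cos σ = sin φ₁ sin φ₂ + cos φ₁ cos φ₂ cos Δλ,  σ = 0.2418 rad → d_gc = 831.2 nmi
Rhumb line: Δψ = -0.3710, q = Δφ/Δψ = 0.2258, d_rh = R√(Δφ²+q²Δλ²) = 869.0 nmi
Excess = 869.0 − 831.2 = 37.8 ≈ 38 nmi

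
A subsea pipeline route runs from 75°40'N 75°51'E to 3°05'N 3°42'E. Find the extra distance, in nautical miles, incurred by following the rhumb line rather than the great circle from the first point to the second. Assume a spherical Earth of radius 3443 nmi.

173 nmi

Great circle: cos σ = sin φ₁ sin φ₂ + cos φ₁ cos φ₂ cos Δλ,  σ = 1.4426 rad → d_gc = 4966.7 nmi
Rhumb line: Δψ = -2.0197, q = Δφ/Δψ = 0.6272, d_rh = R√(Δφ²+q²Δλ²) = 5140.0 nmi
Excess = 5140.0 − 4966.7 = 173.3 ≈ 173 nmi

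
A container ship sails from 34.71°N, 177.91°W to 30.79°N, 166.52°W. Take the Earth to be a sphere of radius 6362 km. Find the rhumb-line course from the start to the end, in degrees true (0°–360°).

112.3°

Meridional parts: M(φ₁)=+0.6467, M(φ₂)=+0.5653 → ΔM = -0.0814;  Δλ = +0.1988 rad
tan C = Δλ / ΔM = -2.4429 → C = 112.26°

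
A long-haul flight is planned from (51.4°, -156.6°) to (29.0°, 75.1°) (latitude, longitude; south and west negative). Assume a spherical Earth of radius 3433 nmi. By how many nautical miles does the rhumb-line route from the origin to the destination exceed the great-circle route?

681 nmi

Great circle: cos σ = sin φ₁ sin φ₂ + cos φ₁ cos φ₂ cos Δλ,  σ = 1.5301 rad → d_gc = 5252.776 nmi
Rhumb line: Δψ = -0.5200, q = Δφ/Δψ = 0.7518, d_rh = R√(Δφ²+q²Δλ²) = 5933.284 nmi
Excess = 5933.284 − 5252.776 = 680.508 ≈ 681 nmi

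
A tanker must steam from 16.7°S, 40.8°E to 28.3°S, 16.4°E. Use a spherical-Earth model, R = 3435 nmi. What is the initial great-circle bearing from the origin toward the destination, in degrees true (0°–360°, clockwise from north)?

238.4°

θ = atan2( sin Δλ·cos φ₂ ,  cos φ₁ sin φ₂ − sin φ₁ cos φ₂ cos Δλ )
  = atan2(-0.3637, -0.2237) = 238.41°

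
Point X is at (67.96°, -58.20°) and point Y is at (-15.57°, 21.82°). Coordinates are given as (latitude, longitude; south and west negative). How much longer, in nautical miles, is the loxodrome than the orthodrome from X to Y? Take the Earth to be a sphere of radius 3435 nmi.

Great circle: cos σ = sin φ₁ sin φ₂ + cos φ₁ cos φ₂ cos Δλ,  σ = 1.7580 rad → d_gc = 6038.87 nmi
Rhumb line: Δψ = -1.9112, q = Δφ/Δψ = 0.7628, d_rh = R√(Δφ²+q²Δλ²) = 6202.35 nmi
Excess = 6202.35 − 6038.87 = 163.48 ≈ 163 nmi

163 nmi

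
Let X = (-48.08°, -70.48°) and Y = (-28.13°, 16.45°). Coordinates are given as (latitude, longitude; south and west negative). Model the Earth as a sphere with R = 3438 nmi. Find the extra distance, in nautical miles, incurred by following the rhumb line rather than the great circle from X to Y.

Great circle: cos σ = sin φ₁ sin φ₂ + cos φ₁ cos φ₂ cos Δλ,  σ = 1.1784 rad → d_gc = 4051.5 nmi
Rhumb line: Δψ = +0.4476, q = Δφ/Δψ = 0.7779, d_rh = R√(Δφ²+q²Δλ²) = 4230.7 nmi
Excess = 4230.7 − 4051.5 = 179.2 ≈ 179 nmi

179 nmi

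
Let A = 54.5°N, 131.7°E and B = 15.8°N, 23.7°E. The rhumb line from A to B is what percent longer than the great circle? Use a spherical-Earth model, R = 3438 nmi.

7.0%

Great circle: σ = 1.5218 rad → d_gc = Rσ = 5231.9 nmi
Rhumb: Δφ = -0.6754, Δλ = -1.8850, Δψ = -0.8598, q = Δφ/Δψ = 0.7856 → d_rh = R√(Δφ²+q²Δλ²) = 5595.6 nmi
Excess = (5595.6 − 5231.9) / 5231.9 = 363.7 / 5231.9 = 6.952% ≈ 7.0%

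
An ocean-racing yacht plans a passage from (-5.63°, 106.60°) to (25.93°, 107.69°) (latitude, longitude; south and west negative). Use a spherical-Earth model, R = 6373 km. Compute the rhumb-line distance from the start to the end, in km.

3512 km

Rhumb course C = atan2(Δλ, Δψ) with Δψ = ln[tan(π/4+φ₂/2)/tan(π/4+φ₁/2)] = +0.5673, Δλ = +0.0190 → C = 1.92°
d = R·|Δφ| / |cos C| = 6373·0.55083 / 0.99944 = 3512 km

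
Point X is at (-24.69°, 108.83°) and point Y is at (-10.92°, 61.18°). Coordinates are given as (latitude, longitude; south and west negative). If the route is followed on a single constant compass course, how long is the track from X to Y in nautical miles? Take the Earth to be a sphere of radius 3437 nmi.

Δψ = ln[tan(π/4+φ₂/2)/tan(π/4+φ₁/2)] = +0.2532;  Δφ = +0.2403 rad,  Δλ = -0.8316 rad
q = Δφ/Δψ = 0.9493
d = R·√(Δφ² + q²Δλ²) = 3437·0.82528 = 2836 nmi

2836 nmi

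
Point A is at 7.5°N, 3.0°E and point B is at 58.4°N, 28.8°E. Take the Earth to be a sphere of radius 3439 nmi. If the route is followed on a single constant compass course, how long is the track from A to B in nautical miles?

Rhumb course C = atan2(Δλ, Δψ) with Δψ = ln[tan(π/4+φ₂/2)/tan(π/4+φ₁/2)] = +1.1311, Δλ = +0.4503 → C = 21.71°
d = R·|Δφ| / |cos C| = 3439·0.88837 / 0.92909 = 3288 nmi

3288 nmi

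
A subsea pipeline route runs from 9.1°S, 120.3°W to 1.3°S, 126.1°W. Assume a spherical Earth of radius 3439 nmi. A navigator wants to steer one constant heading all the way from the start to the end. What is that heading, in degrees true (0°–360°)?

323.5°

Meridional parts: M(φ₁)=-0.1595, M(φ₂)=-0.0227 → ΔM = +0.1368;  Δλ = -0.1012 rad
tan C = Δλ / ΔM = -0.7399 → C = 323.50°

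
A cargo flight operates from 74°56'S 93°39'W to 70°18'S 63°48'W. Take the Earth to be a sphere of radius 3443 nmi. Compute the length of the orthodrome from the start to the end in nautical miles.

595 nmi

Haversine: a = sin²(Δφ/2)+cos φ₁ cos φ₂ sin²(Δλ/2) = 0.00745;  σ = 2·atan2(√a,√(1−a))
σ = 9.901° → d = Rσ = 3443·0.17280 = 595 nmi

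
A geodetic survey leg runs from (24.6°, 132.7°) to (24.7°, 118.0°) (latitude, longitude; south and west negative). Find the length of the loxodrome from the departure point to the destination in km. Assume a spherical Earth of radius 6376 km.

Δψ = ln[tan(π/4+φ₂/2)/tan(π/4+φ₁/2)] = +0.0019;  Δφ = +0.0017 rad,  Δλ = -0.2566 rad
q = Δφ/Δψ = 0.9089
d = R·√(Δφ² + q²Δλ²) = 6376·0.23319 = 1487 km

1487 km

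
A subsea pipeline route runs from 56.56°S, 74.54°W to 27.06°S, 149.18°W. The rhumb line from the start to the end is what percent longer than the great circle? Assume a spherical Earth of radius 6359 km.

Great circle: σ = 1.0361 rad → d_gc = Rσ = 6588.4 km
Rhumb: Δφ = +0.5149, Δλ = -1.3027, Δψ = +0.7118, q = Δφ/Δψ = 0.7234 → d_rh = R√(Δφ²+q²Δλ²) = 6828.5 km
Excess = (6828.5 − 6588.4) / 6588.4 = 240.1 / 6588.4 = 3.64% ≈ 3.6%

3.6%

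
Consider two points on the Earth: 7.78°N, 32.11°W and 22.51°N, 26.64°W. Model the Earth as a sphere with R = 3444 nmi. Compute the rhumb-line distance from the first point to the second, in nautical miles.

940 nmi

Rhumb course C = atan2(Δλ, Δψ) with Δψ = ln[tan(π/4+φ₂/2)/tan(π/4+φ₁/2)] = +0.2672, Δλ = +0.0955 → C = 19.66°
d = R·|Δφ| / |cos C| = 3444·0.25709 / 0.94169 = 940 nmi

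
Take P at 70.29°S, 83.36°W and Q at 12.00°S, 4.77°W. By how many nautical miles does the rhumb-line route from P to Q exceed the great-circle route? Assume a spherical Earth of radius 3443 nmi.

Great circle: cos σ = sin φ₁ sin φ₂ + cos φ₁ cos φ₂ cos Δλ,  σ = 1.3067 rad → d_gc = 4499.13 nmi
Rhumb line: Δψ = +1.5393, q = Δφ/Δψ = 0.6609, d_rh = R√(Δφ²+q²Δλ²) = 4691.60 nmi
Excess = 4691.60 − 4499.13 = 192.47 ≈ 192 nmi

192 nmi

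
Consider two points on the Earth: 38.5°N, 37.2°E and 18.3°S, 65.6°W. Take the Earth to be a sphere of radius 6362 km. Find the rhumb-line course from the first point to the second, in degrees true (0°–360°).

239.6°

Meridional parts: M(φ₁)=+0.7291, M(φ₂)=-0.3250 → ΔM = -1.0541;  Δλ = -1.7942 rad
tan C = Δλ / ΔM = +1.7022 → C = 239.57°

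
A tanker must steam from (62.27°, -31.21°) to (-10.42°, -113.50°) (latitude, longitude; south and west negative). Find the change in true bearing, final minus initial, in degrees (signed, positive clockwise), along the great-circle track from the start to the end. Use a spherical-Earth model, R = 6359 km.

-50.7°

Initial bearing θ₁ = atan2(sin Δλ cos φ₂, cos φ₁ sin φ₂ − sin φ₁ cos φ₂ cos Δλ) = 258.35°
Final bearing θ₂ = (initial bearing from the destination back to the start) + 180° = 207.60°
Δθ = θ₂ − θ₁ = -50.7°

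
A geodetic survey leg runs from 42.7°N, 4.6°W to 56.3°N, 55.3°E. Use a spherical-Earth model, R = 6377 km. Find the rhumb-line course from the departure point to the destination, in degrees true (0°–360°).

Δψ = ln[tan(π/4+φ₂/2)/tan(π/4+φ₁/2)] = +0.3688
Δλ = +1.0455 rad (taken the short way round)
course = atan2(Δλ, Δψ) = 70.57°

70.6°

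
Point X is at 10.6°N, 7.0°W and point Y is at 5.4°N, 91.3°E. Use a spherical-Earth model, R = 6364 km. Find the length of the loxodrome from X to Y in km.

10824 km

Rhumb course C = atan2(Δλ, Δψ) with Δψ = ln[tan(π/4+φ₂/2)/tan(π/4+φ₁/2)] = -0.0917, Δλ = +1.7157 → C = 93.06°
d = R·|Δφ| / |cos C| = 6364·0.09076 / 0.05336 = 10824 km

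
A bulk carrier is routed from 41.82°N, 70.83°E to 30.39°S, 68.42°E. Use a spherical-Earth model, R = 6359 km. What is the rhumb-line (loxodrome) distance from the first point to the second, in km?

Δψ = ln[tan(π/4+φ₂/2)/tan(π/4+φ₁/2)] = -1.3621;  Δφ = -1.2603 rad,  Δλ = -0.0421 rad
q = Δφ/Δψ = 0.9252
d = R·√(Δφ² + q²Δλ²) = 6359·1.26090 = 8018 km

8018 km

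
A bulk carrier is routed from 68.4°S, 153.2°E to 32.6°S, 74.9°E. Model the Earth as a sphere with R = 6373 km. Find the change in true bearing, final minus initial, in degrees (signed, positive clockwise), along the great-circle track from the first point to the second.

Initial bearing θ₁ = atan2(sin Δλ cos φ₂, cos φ₁ sin φ₂ − sin φ₁ cos φ₂ cos Δλ) = 267.26°
Final bearing θ₂ = (initial bearing from the destination back to the start) + 180° = 334.12°
Δθ = θ₂ − θ₁ = +66.9°

+66.9°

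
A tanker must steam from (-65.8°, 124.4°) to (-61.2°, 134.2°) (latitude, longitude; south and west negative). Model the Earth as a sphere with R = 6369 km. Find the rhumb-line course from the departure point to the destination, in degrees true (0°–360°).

43.5°

Meridional parts: M(φ₁)=-1.5400, M(φ₂)=-1.3596 → ΔM = +0.1804;  Δλ = +0.1710 rad
tan C = Δλ / ΔM = +0.9483 → C = 43.48°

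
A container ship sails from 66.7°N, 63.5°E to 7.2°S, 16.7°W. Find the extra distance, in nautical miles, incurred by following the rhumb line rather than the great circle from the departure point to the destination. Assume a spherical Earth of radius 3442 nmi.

171 nmi

Great circle: cos σ = sin φ₁ sin φ₂ + cos φ₁ cos φ₂ cos Δλ,  σ = 1.6191 rad → d_gc = 5573.1 nmi
Rhumb line: Δψ = -1.7050, q = Δφ/Δψ = 0.7565, d_rh = R√(Δφ²+q²Δλ²) = 5743.9 nmi
Excess = 5743.9 − 5573.1 = 170.8 ≈ 171 nmi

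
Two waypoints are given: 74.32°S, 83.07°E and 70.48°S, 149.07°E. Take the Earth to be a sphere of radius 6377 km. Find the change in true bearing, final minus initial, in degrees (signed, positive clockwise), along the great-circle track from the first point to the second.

-63.5°

At departure: θ₁ = atan2(sin Δλ cos φ₂, cos φ₁ sin φ₂ − sin φ₁ cos φ₂ cos Δλ) = 112.09°
At arrival: θ₂ = atan2(sin Δλ cos φ₁, −cos φ₂ sin φ₁ + sin φ₂ cos φ₁ cos Δλ) = 48.54°
Δθ = θ₂ − θ₁ = -63.5°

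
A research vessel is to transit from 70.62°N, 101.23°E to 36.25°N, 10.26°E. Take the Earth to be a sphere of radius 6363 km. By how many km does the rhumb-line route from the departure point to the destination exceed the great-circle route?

489 km

Great circle: cos σ = sin φ₁ sin φ₂ + cos φ₁ cos φ₂ cos Δλ,  σ = 0.9845 rad → d_gc = 6264.4 km
Rhumb line: Δψ = -1.0879, q = Δφ/Δψ = 0.5514, d_rh = R√(Δφ²+q²Δλ²) = 6753.1 km
Excess = 6753.1 − 6264.4 = 488.7 ≈ 489 km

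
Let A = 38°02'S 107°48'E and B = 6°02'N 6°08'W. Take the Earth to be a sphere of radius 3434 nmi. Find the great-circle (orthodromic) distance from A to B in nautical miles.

6742 nmi

Haversine: a = sin²(Δφ/2)+cos φ₁ cos φ₂ sin²(Δλ/2) = 0.69126;  σ = 2·atan2(√a,√(1−a))
σ = 112.490° → d = Rσ = 3434·1.96332 = 6742 nmi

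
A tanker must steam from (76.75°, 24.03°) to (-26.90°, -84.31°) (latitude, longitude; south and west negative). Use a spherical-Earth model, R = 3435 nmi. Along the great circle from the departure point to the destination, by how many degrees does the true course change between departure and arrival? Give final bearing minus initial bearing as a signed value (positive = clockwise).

At departure: θ₁ = atan2(sin Δλ cos φ₂, cos φ₁ sin φ₂ − sin φ₁ cos φ₂ cos Δλ) = 281.32°
At arrival: θ₂ = atan2(sin Δλ cos φ₁, −cos φ₂ sin φ₁ + sin φ₂ cos φ₁ cos Δλ) = 194.60°
Δθ = θ₂ − θ₁ = -86.7°

-86.7°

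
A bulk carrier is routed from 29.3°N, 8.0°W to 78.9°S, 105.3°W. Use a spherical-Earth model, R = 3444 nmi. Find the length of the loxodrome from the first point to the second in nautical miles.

Rhumb course C = atan2(Δλ, Δψ) with Δψ = ln[tan(π/4+φ₂/2)/tan(π/4+φ₁/2)] = -2.8665, Δλ = -1.6982 → C = 210.64°
d = R·|Δφ| / |cos C| = 3444·1.88845 / 0.86036 = 7559 nmi

7559 nmi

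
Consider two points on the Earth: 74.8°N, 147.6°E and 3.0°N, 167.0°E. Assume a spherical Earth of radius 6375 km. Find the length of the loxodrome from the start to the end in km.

Δψ = ln[tan(π/4+φ₂/2)/tan(π/4+φ₁/2)] = -1.9618;  Δφ = -1.2531 rad,  Δλ = +0.3386 rad
q = Δφ/Δψ = 0.6388
d = R·√(Δφ² + q²Δλ²) = 6375·1.27167 = 8107 km

8107 km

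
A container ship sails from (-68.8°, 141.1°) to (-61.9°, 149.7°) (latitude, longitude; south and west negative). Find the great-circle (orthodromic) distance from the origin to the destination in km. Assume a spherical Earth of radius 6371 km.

863 km

Haversine: a = sin²(Δφ/2)+cos φ₁ cos φ₂ sin²(Δλ/2) = 0.00458;  σ = 2·atan2(√a,√(1−a))
σ = 7.760° → d = Rσ = 6371·0.13544 = 863 km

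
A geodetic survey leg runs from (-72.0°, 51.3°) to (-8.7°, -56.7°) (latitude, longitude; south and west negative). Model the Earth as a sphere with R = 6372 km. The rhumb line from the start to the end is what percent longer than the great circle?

Great circle: σ = 1.5213 rad → d_gc = Rσ = 9693.8 km
Rhumb: Δφ = +1.1048, Δλ = -1.8850, Δψ = +1.6903, q = Δφ/Δψ = 0.6536 → d_rh = R√(Δφ²+q²Δλ²) = 10544.5 km
Excess = (10544.5 − 9693.8) / 9693.8 = 850.7 / 9693.8 = 8.78% ≈ 8.8%

8.8%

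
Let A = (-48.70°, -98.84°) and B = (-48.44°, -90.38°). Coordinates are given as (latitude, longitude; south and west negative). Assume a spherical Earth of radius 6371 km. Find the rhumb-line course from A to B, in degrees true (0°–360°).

87.3°

Meridional parts: M(φ₁)=-0.9759, M(φ₂)=-0.9690 → ΔM = +0.0069;  Δλ = +0.1477 rad
tan C = Δλ / ΔM = +21.5308 → C = 87.34°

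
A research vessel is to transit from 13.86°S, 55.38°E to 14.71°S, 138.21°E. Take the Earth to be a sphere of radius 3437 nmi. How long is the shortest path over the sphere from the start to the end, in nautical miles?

Haversine: a = sin²(Δφ/2)+cos φ₁ cos φ₂ sin²(Δλ/2) = 0.41098;  σ = 2·atan2(√a,√(1−a))
σ = 79.745° → d = Rσ = 3437·1.39181 = 4784 nmi

4784 nmi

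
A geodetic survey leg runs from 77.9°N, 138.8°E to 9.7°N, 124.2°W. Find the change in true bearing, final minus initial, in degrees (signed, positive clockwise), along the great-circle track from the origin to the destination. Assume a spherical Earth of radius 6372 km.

+86.7°

Initial bearing θ₁ = atan2(sin Δλ cos φ₂, cos φ₁ sin φ₂ − sin φ₁ cos φ₂ cos Δλ) = 81.12°
Final bearing θ₂ = (initial bearing from the destination back to the start) + 180° = 167.87°
Δθ = θ₂ − θ₁ = +86.7°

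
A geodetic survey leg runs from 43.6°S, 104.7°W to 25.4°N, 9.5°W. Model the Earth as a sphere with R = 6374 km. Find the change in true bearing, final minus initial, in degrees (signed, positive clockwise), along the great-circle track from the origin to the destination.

At departure: θ₁ = atan2(sin Δλ cos φ₂, cos φ₁ sin φ₂ − sin φ₁ cos φ₂ cos Δλ) = 74.22°
At arrival: θ₂ = atan2(sin Δλ cos φ₁, −cos φ₂ sin φ₁ + sin φ₂ cos φ₁ cos Δλ) = 50.49°
Δθ = θ₂ − θ₁ = -23.7°

-23.7°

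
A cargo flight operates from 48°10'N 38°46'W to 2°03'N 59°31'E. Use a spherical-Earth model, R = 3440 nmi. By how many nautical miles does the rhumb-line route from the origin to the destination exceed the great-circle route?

Great circle: cos σ = sin φ₁ sin φ₂ + cos φ₁ cos φ₂ cos Δλ,  σ = 1.6402 rad → d_gc = 5642.4 nmi
Rhumb line: Δψ = -0.9260, q = Δφ/Δψ = 0.8692, d_rh = R√(Δφ²+q²Δλ²) = 5828.5 nmi
Excess = 5828.5 − 5642.4 = 186.1 ≈ 186 nmi

186 nmi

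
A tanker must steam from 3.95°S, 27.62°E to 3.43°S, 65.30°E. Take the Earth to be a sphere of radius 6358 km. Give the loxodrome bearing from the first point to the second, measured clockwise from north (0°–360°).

Meridional parts: M(φ₁)=-0.0690, M(φ₂)=-0.0599 → ΔM = +0.0091;  Δλ = +0.6576 rad
tan C = Δλ / ΔM = +72.3111 → C = 89.21°

89.2°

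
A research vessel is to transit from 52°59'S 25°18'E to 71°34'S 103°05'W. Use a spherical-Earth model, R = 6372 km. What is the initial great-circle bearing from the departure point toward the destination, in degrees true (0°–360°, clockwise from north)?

θ = atan2( sin Δλ·cos φ₂ ,  cos φ₁ sin φ₂ − sin φ₁ cos φ₂ cos Δλ )
  = atan2(-0.2479, -0.7279) = 198.80°

198.8°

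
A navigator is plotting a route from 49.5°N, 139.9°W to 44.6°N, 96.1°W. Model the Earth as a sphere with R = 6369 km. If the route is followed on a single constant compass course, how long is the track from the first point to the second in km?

3359 km

Δψ = ln[tan(π/4+φ₂/2)/tan(π/4+φ₁/2)] = -0.1256;  Δφ = -0.0855 rad,  Δλ = +0.7645 rad
q = Δφ/Δψ = 0.6807
d = R·√(Δφ² + q²Δλ²) = 6369·0.52732 = 3359 km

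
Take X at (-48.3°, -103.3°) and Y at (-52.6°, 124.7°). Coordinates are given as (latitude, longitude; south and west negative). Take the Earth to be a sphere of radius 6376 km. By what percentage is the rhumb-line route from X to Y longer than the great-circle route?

18.1%

Great circle: σ = 1.2421 rad → d_gc = Rσ = 7919.8 km
Rhumb: Δφ = -0.0750, Δλ = -2.3038, Δψ = -0.1180, q = Δφ/Δψ = 0.6362 → d_rh = R√(Δφ²+q²Δλ²) = 9357.0 km
Excess = (9357.0 − 7919.8) / 7919.8 = 1437.2 / 7919.8 = 18.147% ≈ 18.1%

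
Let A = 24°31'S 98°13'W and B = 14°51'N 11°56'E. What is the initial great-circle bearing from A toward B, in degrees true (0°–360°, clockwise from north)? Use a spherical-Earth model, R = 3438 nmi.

84.0°

N = sin Δλ·cos φ₂ = +0.9074;  D = cos φ₁ sin φ₂ − sin φ₁ cos φ₂ cos Δλ = +0.0950
initial course = atan2(N, D) = 84.02°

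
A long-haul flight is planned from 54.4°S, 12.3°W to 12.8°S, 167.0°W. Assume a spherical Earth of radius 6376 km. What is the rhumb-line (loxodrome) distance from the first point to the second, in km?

14483 km

Δψ = ln[tan(π/4+φ₂/2)/tan(π/4+φ₁/2)] = +0.9108;  Δφ = +0.7261 rad,  Δλ = -2.7000 rad
q = Δφ/Δψ = 0.7971
d = R·√(Δφ² + q²Δλ²) = 6376·2.27146 = 14483 km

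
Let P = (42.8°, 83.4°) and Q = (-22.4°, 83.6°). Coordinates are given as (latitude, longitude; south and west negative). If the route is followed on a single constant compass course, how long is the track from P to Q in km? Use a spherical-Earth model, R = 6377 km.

7257 km

Δψ = ln[tan(π/4+φ₂/2)/tan(π/4+φ₁/2)] = -1.2294;  Δφ = -1.1380 rad,  Δλ = +0.0035 rad
q = Δφ/Δψ = 0.9256
d = R·√(Δφ² + q²Δλ²) = 6377·1.13796 = 7257 km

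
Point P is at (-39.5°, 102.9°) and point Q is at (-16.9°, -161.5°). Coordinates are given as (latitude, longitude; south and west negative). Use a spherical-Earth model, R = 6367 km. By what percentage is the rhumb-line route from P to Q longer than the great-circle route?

3.4%

Great circle: σ = 1.4577 rad → d_gc = Rσ = 9281.1 km
Rhumb: Δφ = +0.3944, Δλ = +1.6685, Δψ = +0.4522, q = Δφ/Δψ = 0.8722 → d_rh = R√(Δφ²+q²Δλ²) = 9600.5 km
Excess = (9600.5 − 9281.1) / 9281.1 = 319.4 / 9281.1 = 3.44% ≈ 3.4%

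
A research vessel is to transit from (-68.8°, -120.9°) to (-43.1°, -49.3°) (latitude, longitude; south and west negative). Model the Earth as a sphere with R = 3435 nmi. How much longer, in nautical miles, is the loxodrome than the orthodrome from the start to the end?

128 nmi

Great circle: cos σ = sin φ₁ sin φ₂ + cos φ₁ cos φ₂ cos Δλ,  σ = 0.7664 rad → d_gc = 2632.8 nmi
Rhumb line: Δψ = +0.8406, q = Δφ/Δψ = 0.5336, d_rh = R√(Δφ²+q²Δλ²) = 2760.4 nmi
Excess = 2760.4 − 2632.8 = 127.6 ≈ 128 nmi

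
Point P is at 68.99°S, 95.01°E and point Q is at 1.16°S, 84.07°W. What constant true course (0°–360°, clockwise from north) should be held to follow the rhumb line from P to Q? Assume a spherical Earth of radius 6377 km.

Δψ = ln[tan(π/4+φ₂/2)/tan(π/4+φ₁/2)] = +1.6648
Δλ = -3.1255 rad (taken the short way round)
course = atan2(Δλ, Δψ) = 298.04°

298.0°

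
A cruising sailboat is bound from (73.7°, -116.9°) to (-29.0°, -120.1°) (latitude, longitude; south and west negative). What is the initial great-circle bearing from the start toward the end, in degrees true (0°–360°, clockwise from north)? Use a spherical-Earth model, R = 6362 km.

182.9°

θ = atan2( sin Δλ·cos φ₂ ,  cos φ₁ sin φ₂ − sin φ₁ cos φ₂ cos Δλ )
  = atan2(-0.0488, -0.9742) = 182.87°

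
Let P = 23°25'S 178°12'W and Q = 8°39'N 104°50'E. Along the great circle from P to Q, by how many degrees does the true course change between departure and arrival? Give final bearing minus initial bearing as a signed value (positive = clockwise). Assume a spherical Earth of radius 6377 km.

Initial bearing θ₁ = atan2(sin Δλ cos φ₂, cos φ₁ sin φ₂ − sin φ₁ cos φ₂ cos Δλ) = 283.24°
Final bearing θ₂ = (initial bearing from the destination back to the start) + 180° = 295.37°
Δθ = θ₂ − θ₁ = +12.1°

+12.1°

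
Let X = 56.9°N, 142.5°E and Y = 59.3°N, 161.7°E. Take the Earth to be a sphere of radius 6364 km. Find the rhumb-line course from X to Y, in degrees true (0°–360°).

76.7°

Meridional parts: M(φ₁)=+1.2135, M(φ₂)=+1.2928 → ΔM = +0.0793;  Δλ = +0.3351 rad
tan C = Δλ / ΔM = +4.2256 → C = 76.69°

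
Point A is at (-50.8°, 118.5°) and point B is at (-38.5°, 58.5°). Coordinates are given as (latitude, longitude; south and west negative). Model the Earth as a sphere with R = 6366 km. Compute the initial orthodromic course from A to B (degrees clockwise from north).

θ = atan2( sin Δλ·cos φ₂ ,  cos φ₁ sin φ₂ − sin φ₁ cos φ₂ cos Δλ )
  = atan2(-0.6778, -0.0902) = 262.42°

262.4°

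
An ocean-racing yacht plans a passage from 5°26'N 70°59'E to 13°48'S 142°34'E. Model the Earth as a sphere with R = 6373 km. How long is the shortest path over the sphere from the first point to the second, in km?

Haversine: a = sin²(Δφ/2)+cos φ₁ cos φ₂ sin²(Δλ/2) = 0.35858;  σ = 2·atan2(√a,√(1−a))
σ = 73.570° → d = Rσ = 6373·1.28404 = 8183 km

8183 km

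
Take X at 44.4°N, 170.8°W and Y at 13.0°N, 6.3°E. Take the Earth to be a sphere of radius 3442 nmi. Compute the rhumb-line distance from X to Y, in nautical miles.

Rhumb course C = atan2(Δλ, Δψ) with Δψ = ln[tan(π/4+φ₂/2)/tan(π/4+φ₁/2)] = -0.6378, Δλ = +3.0910 → C = 101.66°
d = R·|Δφ| / |cos C| = 3442·0.54803 / 0.20208 = 9335 nmi

9335 nmi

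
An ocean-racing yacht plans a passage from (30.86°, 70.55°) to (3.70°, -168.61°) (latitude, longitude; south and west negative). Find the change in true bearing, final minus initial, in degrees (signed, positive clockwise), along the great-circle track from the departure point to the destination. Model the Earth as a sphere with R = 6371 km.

+56.6°

Initial bearing θ₁ = atan2(sin Δλ cos φ₂, cos φ₁ sin φ₂ − sin φ₁ cos φ₂ cos Δλ) = 69.65°
Final bearing θ₂ = (initial bearing from the destination back to the start) + 180° = 126.24°
Δθ = θ₂ − θ₁ = +56.6°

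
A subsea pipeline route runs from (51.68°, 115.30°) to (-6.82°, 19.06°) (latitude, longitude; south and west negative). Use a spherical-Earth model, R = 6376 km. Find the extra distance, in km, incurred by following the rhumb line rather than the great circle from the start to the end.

Great circle: cos σ = sin φ₁ sin φ₂ + cos φ₁ cos φ₂ cos Δλ,  σ = 1.7316 rad → d_gc = 11040.51 km
Rhumb line: Δψ = -1.1764, q = Δφ/Δψ = 0.8679, d_rh = R√(Δφ²+q²Δλ²) = 11347.95 km
Excess = 11347.95 − 11040.51 = 307.44 ≈ 307 km

307 km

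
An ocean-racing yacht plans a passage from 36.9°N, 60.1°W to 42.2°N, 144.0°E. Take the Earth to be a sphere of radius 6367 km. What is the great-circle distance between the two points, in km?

10879 km

Haversine: a = sin²(Δφ/2)+cos φ₁ cos φ₂ sin²(Δλ/2) = 0.56873;  σ = 2·atan2(√a,√(1−a))
σ = 97.901° → d = Rσ = 6367·1.70869 = 10879 km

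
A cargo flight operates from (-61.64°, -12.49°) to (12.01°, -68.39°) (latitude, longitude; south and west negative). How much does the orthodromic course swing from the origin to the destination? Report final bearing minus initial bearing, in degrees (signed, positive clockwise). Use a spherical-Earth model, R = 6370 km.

+31.1°

Initial bearing θ₁ = atan2(sin Δλ cos φ₂, cos φ₁ sin φ₂ − sin φ₁ cos φ₂ cos Δλ) = 305.67°
Final bearing θ₂ = (initial bearing from the destination back to the start) + 180° = 336.76°
Δθ = θ₂ − θ₁ = +31.1°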